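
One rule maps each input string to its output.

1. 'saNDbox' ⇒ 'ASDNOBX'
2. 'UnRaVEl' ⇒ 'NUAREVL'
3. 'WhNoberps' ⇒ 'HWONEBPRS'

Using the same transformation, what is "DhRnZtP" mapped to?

In each case the input is transformed by: swap each adjacent pair of characters (1↔2, 3↔4, ...), then convert every letter to uppercase.
On "DhRnZtP": the first step gives "hDnRtZP", and the second then gives "HDNRTZP".
(Check on "saNDbox": → "asDNobx" → "ASDNOBX" ✓)

HDNRTZP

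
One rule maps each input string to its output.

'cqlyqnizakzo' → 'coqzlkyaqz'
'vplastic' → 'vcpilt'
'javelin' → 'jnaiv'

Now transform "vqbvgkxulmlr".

Rule — take characters alternately from the front and the back (1st, last, 2nd, 2nd-last, ...), then delete the last 2 characters.
Applying both steps to "vqbvgkxulmlr": "vrqlbmvlgukx", then "vrqlbmvlgu".

vrqlbmvlgu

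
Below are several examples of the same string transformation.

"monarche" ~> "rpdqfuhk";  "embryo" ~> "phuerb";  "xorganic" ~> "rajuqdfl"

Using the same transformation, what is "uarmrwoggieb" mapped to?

What's happening: swap each adjacent pair of characters (1↔2, 3↔4, ...), then shift every letter 3 places forward in the alphabet (wrapping around).
On "uarmrwoggieb": the first step gives "aumrwrgoigbe", and the second then gives "dxpuzujrljeh".

dxpuzujrljeh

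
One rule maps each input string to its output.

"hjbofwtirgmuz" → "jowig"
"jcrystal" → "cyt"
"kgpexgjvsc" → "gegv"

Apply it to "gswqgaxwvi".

sqaw

The pattern: keep every other character starting from the second (positions 2nd, 4th, 6th, ...), then delete the last character.
Applying that to "gswqgaxwvi" gives "sqaw".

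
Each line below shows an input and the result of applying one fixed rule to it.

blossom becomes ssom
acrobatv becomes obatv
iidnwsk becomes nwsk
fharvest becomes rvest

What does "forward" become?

ward

The rule is to delete the first 3 characters.
On "forward" that produces "ward".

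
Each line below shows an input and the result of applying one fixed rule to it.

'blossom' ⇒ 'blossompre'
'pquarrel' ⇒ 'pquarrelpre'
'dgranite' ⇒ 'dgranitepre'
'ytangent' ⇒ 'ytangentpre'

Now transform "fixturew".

fixturewpre

Rule — append "pre".
So "fixturew" becomes "fixturewpre".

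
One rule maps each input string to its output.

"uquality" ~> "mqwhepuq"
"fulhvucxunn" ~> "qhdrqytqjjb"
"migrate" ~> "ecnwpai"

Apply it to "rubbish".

Rule — move the first character to the end, then shift every letter 4 places backward in the alphabet (wrapping around).
"rubbish" → "qxxeodn".

qxxeodn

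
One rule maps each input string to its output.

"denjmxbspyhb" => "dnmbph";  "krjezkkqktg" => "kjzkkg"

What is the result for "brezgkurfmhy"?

begufh

The pattern: keep every other character starting from the first (positions 1st, 3rd, 5th, ...).
So "brezgkurfmhy" becomes "begufh".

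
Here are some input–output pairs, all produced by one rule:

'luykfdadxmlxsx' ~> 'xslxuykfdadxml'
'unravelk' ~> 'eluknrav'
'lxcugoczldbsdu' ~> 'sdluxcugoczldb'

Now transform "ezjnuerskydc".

ydeczjnuersk

Looking at the pairs, the operation is to swap the first and last characters, then move the last 3 characters to the front (rotate right by 3).
"ezjnuerskydc" → "czjnuerskyde" → "ydeczjnuersk".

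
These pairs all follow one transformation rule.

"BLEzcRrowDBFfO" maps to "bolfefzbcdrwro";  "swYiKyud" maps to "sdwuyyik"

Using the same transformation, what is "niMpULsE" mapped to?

The transformation: take characters alternately from the front and the back (1st, last, 2nd, 2nd-last, ...), then convert every letter to lowercase.
On "niMpULsE" that produces "neismlpu".

neismlpu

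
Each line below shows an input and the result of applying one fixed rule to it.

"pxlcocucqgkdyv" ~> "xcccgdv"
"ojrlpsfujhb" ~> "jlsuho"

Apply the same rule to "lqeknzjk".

What's happening: move the first character to the end, then keep every other character starting from the first (positions 1st, 3rd, 5th, ...).
Doing the same to "lqeknzjk": "qkzk".
(Check on "pxlcocucqgkdyv": → "xlcocucqgkdyvp" → "xcccgdv" ✓)

qkzk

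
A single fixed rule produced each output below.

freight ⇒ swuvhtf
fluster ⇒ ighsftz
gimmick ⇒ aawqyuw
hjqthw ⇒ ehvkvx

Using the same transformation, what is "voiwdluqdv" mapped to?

wkrzierjjc

Looking at the pairs, the operation is to shift every letter 12 places backward in the alphabet (wrapping around), then move the first 2 characters to the end (rotate left by 2).
"voiwdluqdv" → "jcwkrzierj" → "wkrzierjjc".
(Check on "hjqthw": → "vxehvk" → "ehvkvx" ✓)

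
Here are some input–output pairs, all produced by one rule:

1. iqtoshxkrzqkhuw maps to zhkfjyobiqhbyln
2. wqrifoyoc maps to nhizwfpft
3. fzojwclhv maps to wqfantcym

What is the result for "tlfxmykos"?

kcwodpbfj

The pattern: shift every letter 9 places backward in the alphabet (wrapping around).
On "tlfxmykos" that produces "kcwodpbfj".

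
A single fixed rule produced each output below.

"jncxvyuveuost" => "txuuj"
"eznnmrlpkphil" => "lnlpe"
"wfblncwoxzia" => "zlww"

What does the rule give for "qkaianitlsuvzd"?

ziisq

Rule — keep one character in every 3, starting at position 1 (positions 1st, 4th, 7th, ...), then swap the first and last characters.
Starting from "qkaianitlsuvzd": after the first operation, "qiisz"; after the second, "ziisq".
(Check on "eznnmrlpkphil": → "enlpl" → "lnlpe" ✓)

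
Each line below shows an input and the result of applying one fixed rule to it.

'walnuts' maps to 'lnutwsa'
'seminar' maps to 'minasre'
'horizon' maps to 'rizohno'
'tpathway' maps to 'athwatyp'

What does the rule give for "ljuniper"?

unipelrj

Looking at the pairs, the operation is to swap the first and last characters, then move the first 2 characters to the end (rotate left by 2).
Applying both steps to "ljuniper": "rjunipel", then "unipelrj".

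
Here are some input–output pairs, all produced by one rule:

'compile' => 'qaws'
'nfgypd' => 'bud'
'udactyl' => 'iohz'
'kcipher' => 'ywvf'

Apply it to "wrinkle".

Rule — keep every other character starting from the first (positions 1st, 3rd, 5th, ...), then shift every letter 12 places backward in the alphabet (wrapping around).
"wrinkle" → "wike" → "kwys".

kwys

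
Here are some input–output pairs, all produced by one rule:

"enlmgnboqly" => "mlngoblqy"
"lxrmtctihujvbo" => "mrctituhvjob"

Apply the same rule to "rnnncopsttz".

nnocspttz

Looking at the pairs, the operation is to swap each adjacent pair of characters (1↔2, 3↔4, ...), then delete the first 2 characters.
For "rnnncopsttz" the result is "nnocspttz".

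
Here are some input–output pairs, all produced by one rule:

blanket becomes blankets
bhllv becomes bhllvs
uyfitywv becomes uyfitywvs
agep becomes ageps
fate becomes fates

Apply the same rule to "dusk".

dusks

Rule — append "s".
On "dusk" that produces "dusks".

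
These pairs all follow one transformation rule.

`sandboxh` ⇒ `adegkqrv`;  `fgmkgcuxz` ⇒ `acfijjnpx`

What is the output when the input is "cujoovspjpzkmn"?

cfmmnpqrrssvxy

Rule — shift every letter 3 places forward in the alphabet (wrapping around), then sort the characters into alphabetical order.
Applying both steps to "cujoovspjpzkmn": "fxmrryvsmscnpq", then "cfmmnpqrrssvxy".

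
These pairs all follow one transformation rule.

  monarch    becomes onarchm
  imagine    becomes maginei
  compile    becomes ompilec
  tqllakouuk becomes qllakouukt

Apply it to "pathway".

The rule is to move the first character to the end.
"pathway" → "athwayp".

athwayp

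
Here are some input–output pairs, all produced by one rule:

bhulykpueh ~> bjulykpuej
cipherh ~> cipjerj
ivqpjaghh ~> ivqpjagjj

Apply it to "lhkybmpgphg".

ljkybmpgpjg

Each output is the input with this applied: replace every "h" with "j".
"lhkybmpgphg" → "ljkybmpgpjg".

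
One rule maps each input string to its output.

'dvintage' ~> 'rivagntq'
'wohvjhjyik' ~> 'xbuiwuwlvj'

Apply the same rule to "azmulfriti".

vmzhysevgn

In each case the input is transformed by: shift every letter 13 places forward in the alphabet (wrapping around) — i.e. ROT13, then swap the first and last characters.
Working it through for "azmulfriti": intermediate "nmzhysevgv", final "vmzhysevgn".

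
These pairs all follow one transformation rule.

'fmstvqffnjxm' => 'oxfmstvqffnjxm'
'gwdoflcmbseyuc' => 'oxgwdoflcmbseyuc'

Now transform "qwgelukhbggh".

The rule is to prepend "ox".
"qwgelukhbggh" → "oxqwgelukhbggh".

oxqwgelukhbggh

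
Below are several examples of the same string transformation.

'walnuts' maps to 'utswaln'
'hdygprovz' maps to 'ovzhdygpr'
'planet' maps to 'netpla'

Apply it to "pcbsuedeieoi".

The transformation: move the last 3 characters to the front (rotate right by 3).
For "pcbsuedeieoi" the result is "eoipcbsuedei".

eoipcbsuedei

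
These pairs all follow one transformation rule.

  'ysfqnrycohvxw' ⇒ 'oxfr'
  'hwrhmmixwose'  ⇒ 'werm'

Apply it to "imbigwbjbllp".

bpbw

What's happening: keep one character in every 3, starting at position 3 (positions 3rd, 6th, 9th, ...), then move the first 2 characters to the end (rotate left by 2).
On "imbigwbjbllp" that produces "bpbw".
(Check on "hwrhmmixwose": → "rmwe" → "werm" ✓)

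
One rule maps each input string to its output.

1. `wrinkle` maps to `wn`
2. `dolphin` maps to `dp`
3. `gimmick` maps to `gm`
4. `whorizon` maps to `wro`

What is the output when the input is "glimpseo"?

The rule is to move the last character to the front, then keep one character in every 3, starting at position 2 (positions 2nd, 5th, 8th, ...).
Working it through for "glimpseo": intermediate "oglimpse", final "gme".
(Check on "dolphin": → "ndolphi" → "dp" ✓)

gme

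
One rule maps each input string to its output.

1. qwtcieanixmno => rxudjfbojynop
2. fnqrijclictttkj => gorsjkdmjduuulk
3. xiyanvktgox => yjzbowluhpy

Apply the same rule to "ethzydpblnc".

fuiazeqcmod

What's happening: shift every letter 1 place forward in the alphabet (wrapping around).
Doing the same to "ethzydpblnc": "fuiazeqcmod".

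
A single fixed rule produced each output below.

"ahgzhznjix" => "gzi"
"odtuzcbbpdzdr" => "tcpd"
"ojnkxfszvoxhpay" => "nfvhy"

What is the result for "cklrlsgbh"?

lsh

The transformation: keep one character in every 3, starting at position 3 (positions 3rd, 6th, 9th, ...).
Doing the same to "cklrlsgbh": "lsh".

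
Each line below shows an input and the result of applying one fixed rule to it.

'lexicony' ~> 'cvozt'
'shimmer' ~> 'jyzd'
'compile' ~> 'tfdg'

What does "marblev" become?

In each case the input is transformed by: shift every letter 9 places backward in the alphabet (wrapping around), then delete the last 3 characters.
Starting from "marblev": after the first operation, "driscvm"; after the second, "dris".

dris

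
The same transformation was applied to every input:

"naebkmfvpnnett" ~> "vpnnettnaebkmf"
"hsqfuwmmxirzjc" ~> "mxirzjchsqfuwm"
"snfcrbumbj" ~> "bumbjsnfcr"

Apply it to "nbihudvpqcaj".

The rule is to swap the front and back halves of the string.
For "nbihudvpqcaj" the result is "vpqcajnbihud".

vpqcajnbihud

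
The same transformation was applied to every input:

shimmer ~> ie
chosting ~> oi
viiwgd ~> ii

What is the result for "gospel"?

What's happening: keep only the vowels.
For "gospel" the result is "oe".

oe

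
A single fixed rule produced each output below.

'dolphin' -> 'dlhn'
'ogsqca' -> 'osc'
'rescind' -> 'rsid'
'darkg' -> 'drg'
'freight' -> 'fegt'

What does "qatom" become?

Each output is the input with this applied: keep every other character starting from the first (positions 1st, 3rd, 5th, ...).
Applying that to "qatom" gives "qtm".

qtm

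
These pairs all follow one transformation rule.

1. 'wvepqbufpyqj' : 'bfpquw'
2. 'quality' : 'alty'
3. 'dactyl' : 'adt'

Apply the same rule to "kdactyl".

Rule — sort the characters into alphabetical order, then keep every other character starting from the first (positions 1st, 3rd, 5th, ...).
For "kdactyl", step one produces "acdklty"; step two turns that into "adly".

adly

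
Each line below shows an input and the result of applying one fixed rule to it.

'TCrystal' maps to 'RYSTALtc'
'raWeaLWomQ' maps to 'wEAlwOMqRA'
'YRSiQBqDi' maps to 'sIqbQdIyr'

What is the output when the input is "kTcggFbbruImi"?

CGGfBBRUiMIKt

Rule — flip the case of every letter, then move the first 2 characters to the end (rotate left by 2).
On "kTcggFbbruImi": the first step gives "KtCGGfBBRUiMI", and the second then gives "CGGfBBRUiMIKt".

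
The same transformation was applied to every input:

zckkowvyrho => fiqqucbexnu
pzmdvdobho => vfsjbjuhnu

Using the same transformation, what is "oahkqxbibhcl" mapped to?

The pattern: shift every letter 6 places forward in the alphabet (wrapping around).
On "oahkqxbibhcl" that produces "ugnqwdhohnir".

ugnqwdhohnir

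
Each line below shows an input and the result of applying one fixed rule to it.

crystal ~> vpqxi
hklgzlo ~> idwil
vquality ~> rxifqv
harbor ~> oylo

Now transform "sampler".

The rule is to shift every letter 3 places backward in the alphabet (wrapping around), then delete the first 2 characters.
"sampler" → "jmibo".

jmibo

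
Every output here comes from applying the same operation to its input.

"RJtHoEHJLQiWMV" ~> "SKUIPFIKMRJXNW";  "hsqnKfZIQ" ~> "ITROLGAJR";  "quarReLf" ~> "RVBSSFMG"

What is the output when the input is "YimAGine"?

Each output is the input with this applied: shift every letter 1 place forward in the alphabet (wrapping around), then convert every letter to uppercase.
Starting from "YimAGine": after the first operation, "ZjnBHjof"; after the second, "ZJNBHJOF".

ZJNBHJOF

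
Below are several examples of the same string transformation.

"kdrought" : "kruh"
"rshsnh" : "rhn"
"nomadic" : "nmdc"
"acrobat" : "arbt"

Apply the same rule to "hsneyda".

In each case the input is transformed by: keep every other character starting from the first (positions 1st, 3rd, 5th, ...).
Doing the same to "hsneyda": "hnya".

hnya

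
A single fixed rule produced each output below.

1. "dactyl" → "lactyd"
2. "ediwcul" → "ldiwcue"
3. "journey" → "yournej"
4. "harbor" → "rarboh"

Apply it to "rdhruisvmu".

udhruisvmr

The transformation: swap the first and last characters.
For "rdhruisvmu" the result is "udhruisvmr".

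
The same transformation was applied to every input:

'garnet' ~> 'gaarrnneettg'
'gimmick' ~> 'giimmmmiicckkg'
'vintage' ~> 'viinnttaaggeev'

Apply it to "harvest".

The pattern: double every character, then move the first character to the end.
For "harvest" the result is "haarrvveesstth".

haarrvveesstth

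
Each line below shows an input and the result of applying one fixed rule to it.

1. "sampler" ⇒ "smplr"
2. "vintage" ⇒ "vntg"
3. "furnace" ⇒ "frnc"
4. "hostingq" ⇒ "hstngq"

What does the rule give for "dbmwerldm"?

The transformation: remove every vowel.
"dbmwerldm" → "dbmwrldm".

dbmwrldm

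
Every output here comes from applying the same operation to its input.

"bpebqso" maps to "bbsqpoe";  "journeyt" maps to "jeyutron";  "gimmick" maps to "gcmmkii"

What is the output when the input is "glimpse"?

gespmli

The transformation: sort the characters into reverse alphabetical order, then move the last 2 characters to the front (rotate right by 2).
For "glimpse", step one produces "spmlige"; step two turns that into "gespmli".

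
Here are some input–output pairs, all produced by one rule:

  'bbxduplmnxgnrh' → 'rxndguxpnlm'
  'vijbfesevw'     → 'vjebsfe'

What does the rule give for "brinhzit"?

iiznh

Rule — take characters alternately from the front and the back (1st, last, 2nd, 2nd-last, ...), then delete the first 3 characters.
Working it through for "brinhzit": intermediate "btriiznh", final "iiznh".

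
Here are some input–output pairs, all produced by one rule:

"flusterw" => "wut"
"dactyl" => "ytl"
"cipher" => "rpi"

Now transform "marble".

Rule — sort the characters into reverse alphabetical order, then keep only the first 3 characters.
Doing the same to "marble": "rml".

rml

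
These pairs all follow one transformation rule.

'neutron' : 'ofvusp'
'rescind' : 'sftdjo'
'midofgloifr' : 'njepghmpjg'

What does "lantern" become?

Each output is the input with this applied: shift every letter 1 place forward in the alphabet (wrapping around), then delete the last character.
"lantern" → "mboufs".

mboufs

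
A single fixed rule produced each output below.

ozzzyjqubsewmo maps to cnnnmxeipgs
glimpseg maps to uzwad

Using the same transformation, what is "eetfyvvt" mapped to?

sshtm

Looking at the pairs, the operation is to delete the last 3 characters, then shift every letter 12 places backward in the alphabet (wrapping around).
On "eetfyvvt": the first step gives "eetfy", and the second then gives "sshtm".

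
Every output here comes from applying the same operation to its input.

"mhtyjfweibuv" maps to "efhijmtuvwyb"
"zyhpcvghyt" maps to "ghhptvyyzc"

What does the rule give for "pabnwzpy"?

Rule — sort the characters into alphabetical order, then move the first character to the end.
On "pabnwzpy": the first step gives "abnppwyz", and the second then gives "bnppwyza".

bnppwyza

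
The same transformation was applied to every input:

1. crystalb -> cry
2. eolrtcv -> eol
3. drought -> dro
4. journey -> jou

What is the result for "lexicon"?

lex

Rule — keep only the first 3 characters.
On "lexicon" that produces "lex".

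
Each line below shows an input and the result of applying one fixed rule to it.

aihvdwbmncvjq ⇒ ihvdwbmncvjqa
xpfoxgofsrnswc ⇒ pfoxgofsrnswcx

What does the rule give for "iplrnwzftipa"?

plrnwzftipai

Looking at the pairs, the operation is to move the first character to the end.
"iplrnwzftipa" → "plrnwzftipai".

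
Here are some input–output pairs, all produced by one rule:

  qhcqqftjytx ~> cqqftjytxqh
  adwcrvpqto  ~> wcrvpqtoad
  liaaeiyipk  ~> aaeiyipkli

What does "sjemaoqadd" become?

emaoqaddsj

The rule is to move the first 2 characters to the end (rotate left by 2).
So "sjemaoqadd" becomes "emaoqaddsj".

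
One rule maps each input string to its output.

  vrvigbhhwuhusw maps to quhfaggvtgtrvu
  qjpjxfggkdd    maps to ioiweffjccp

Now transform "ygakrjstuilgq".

fzjqirsthkfpx

Each output is the input with this applied: move the first character to the end, then shift every letter 1 place backward in the alphabet (wrapping around).
On "ygakrjstuilgq": the first step gives "gakrjstuilgqy", and the second then gives "fzjqirsthkfpx".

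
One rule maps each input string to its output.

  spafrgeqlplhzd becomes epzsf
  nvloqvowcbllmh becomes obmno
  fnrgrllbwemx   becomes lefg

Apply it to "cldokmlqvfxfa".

lfaco

The transformation: keep one character in every 3, starting at position 1 (positions 1st, 4th, 7th, ...), then move the first 2 characters to the end (rotate left by 2).
Applying both steps to "cldokmlqvfxfa": "colfa", then "lfaco".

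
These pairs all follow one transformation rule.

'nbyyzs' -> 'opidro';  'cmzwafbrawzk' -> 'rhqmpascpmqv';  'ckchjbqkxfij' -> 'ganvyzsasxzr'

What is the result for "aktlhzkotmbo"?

aejcreqajbxp

Rule — shift every letter 10 places backward in the alphabet (wrapping around), then swap the front and back halves of the string.
On "aktlhzkotmbo": the first step gives "qajbxpaejcre", and the second then gives "aejcreqajbxp".
(Check on "cmzwafbrawzk": → "scpmqvrhqmpa" → "rhqmpascpmqv" ✓)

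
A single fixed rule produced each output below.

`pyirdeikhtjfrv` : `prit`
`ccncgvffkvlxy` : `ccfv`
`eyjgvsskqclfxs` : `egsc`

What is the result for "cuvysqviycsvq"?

cyvc

Rule — delete the last 3 characters, then keep one character in every 3, starting at position 1 (positions 1st, 4th, 7th, ...).
"cuvysqviycsvq" → "cuvysqviyc" → "cyvc".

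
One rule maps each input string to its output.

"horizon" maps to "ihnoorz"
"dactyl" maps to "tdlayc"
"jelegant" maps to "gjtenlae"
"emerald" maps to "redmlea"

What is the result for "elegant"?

getlnea

Each output is the input with this applied: take characters alternately from the front and the back (1st, last, 2nd, 2nd-last, ...), then move the last character to the front.
On "elegant": the first step gives "etlneag", and the second then gives "getlnea".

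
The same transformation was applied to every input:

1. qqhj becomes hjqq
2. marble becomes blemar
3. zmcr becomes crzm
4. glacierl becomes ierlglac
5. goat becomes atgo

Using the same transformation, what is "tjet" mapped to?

The rule is to swap the front and back halves of the string.
Doing the same to "tjet": "ettj".

ettj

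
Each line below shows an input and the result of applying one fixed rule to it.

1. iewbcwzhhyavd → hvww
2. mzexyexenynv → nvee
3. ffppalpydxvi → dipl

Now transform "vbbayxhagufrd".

Rule — keep one character in every 3, starting at position 3 (positions 3rd, 6th, 9th, ...), then move the first 2 characters to the end (rotate left by 2).
"vbbayxhagufrd" → "bxgr" → "grbx".

grbx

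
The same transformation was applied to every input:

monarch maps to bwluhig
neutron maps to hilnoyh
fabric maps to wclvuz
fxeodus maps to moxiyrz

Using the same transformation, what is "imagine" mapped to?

Rule — shift every letter 6 places backward in the alphabet (wrapping around), then reverse the string.
On "imagine" that produces "yhcaugc".

yhcaugc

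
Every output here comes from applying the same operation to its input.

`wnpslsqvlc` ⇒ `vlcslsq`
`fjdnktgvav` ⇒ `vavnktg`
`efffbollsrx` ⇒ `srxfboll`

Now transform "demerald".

alder

In each case the input is transformed by: delete the first 3 characters, then move the last 3 characters to the front (rotate right by 3).
Applying that to "demerald" gives "alder".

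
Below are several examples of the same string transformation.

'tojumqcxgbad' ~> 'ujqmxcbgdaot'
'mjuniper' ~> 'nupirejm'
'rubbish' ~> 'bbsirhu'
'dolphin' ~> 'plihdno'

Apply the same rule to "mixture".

Each output is the input with this applied: move the first 2 characters to the end (rotate left by 2), then swap each adjacent pair of characters (1↔2, 3↔4, ...).
Working it through for "mixture": intermediate "xturemi", final "txrumei".

txrumei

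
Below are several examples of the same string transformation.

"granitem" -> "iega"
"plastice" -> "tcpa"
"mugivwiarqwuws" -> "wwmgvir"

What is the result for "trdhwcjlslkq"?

Each output is the input with this applied: keep every other character starting from the first (positions 1st, 3rd, 5th, ...), then move the last 2 characters to the front (rotate right by 2).
For "trdhwcjlslkq", step one produces "tdwjsk"; step two turns that into "sktdwj".

sktdwj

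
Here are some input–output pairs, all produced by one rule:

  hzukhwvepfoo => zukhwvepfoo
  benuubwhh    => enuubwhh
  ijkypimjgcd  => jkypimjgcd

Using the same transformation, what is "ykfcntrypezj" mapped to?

The transformation: delete the first character.
So "ykfcntrypezj" becomes "kfcntrypezj".

kfcntrypezj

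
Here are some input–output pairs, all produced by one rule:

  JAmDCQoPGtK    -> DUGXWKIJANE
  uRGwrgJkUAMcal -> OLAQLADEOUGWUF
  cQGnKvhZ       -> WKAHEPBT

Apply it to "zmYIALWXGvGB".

The pattern: shift every letter 6 places backward in the alphabet (wrapping around), then convert every letter to uppercase.
Working it through for "zmYIALWXGvGB": intermediate "tgSCUFQRApAV", final "TGSCUFQRAPAV".

TGSCUFQRAPAV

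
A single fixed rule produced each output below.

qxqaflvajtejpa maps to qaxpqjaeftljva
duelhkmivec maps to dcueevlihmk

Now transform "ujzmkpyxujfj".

The pattern: take characters alternately from the front and the back (1st, last, 2nd, 2nd-last, ...).
For "ujzmkpyxujfj" the result is "ujjfzjmukxpy".

ujjfzjmukxpy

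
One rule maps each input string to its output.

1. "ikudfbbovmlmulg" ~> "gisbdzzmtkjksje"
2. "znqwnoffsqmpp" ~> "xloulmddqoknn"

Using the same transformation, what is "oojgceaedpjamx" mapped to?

mmheacycbnhykv

Looking at the pairs, the operation is to shift every letter 2 places backward in the alphabet (wrapping around).
"oojgceaedpjamx" → "mmheacycbnhykv".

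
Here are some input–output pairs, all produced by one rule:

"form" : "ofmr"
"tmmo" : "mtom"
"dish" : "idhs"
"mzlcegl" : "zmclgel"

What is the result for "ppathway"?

pptawhya

In each case the input is transformed by: swap each adjacent pair of characters (1↔2, 3↔4, ...).
"ppathway" → "pptawhya".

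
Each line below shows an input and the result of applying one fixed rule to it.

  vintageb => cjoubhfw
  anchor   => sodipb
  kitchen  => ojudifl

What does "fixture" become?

Each output is the input with this applied: swap the first and last characters, then shift every letter 1 place forward in the alphabet (wrapping around).
On "fixture": the first step gives "eixturf", and the second then gives "fjyuvsg".
(Check on "kitchen": → "nitchek" → "ojudifl" ✓)

fjyuvsg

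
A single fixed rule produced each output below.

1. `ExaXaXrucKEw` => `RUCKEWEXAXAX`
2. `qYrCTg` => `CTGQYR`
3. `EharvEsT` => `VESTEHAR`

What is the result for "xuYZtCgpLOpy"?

GPLOPYXUYZTC

In each case the input is transformed by: swap the front and back halves of the string, then convert every letter to uppercase.
Starting from "xuYZtCgpLOpy": after the first operation, "gpLOpyxuYZtC"; after the second, "GPLOPYXUYZTC".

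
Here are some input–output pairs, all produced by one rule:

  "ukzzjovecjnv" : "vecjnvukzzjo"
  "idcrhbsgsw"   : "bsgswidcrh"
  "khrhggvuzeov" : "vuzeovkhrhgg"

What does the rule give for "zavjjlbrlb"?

lbrlbzavjj

Looking at the pairs, the operation is to swap the front and back halves of the string.
"zavjjlbrlb" → "lbrlbzavjj".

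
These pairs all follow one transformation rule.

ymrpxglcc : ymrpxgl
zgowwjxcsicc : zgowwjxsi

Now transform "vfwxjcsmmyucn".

vfwxjsmmyun

Rule — remove every "c".
For "vfwxjcsmmyucn" the result is "vfwxjsmmyun".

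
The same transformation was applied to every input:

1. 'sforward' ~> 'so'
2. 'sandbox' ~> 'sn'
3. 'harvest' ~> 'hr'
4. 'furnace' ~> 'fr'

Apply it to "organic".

Each output is the input with this applied: keep every other character starting from the first (positions 1st, 3rd, 5th, ...), then delete the last 2 characters.
On "organic": the first step gives "ognc", and the second then gives "og".
(Check on "harvest": → "hret" → "hr" ✓)

og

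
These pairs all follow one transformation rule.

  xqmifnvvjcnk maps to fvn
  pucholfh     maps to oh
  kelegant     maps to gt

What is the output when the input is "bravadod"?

ad

Rule — keep one character in every 3, starting at position 2 (positions 2nd, 5th, 8th, ...), then delete the first character.
For "bravadod" the result is "ad".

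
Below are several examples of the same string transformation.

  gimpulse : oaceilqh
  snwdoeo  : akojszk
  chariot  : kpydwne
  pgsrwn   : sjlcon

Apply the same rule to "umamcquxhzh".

vdqiwiymqtd

Each output is the input with this applied: shift every letter 4 places backward in the alphabet (wrapping around), then move the last 2 characters to the front (rotate right by 2).
On "umamcquxhzh": the first step gives "qiwiymqtdvd", and the second then gives "vdqiwiymqtd".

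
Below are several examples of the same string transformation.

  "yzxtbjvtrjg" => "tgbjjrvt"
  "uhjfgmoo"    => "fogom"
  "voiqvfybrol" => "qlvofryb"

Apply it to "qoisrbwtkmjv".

In each case the input is transformed by: delete the first 3 characters, then take characters alternately from the front and the back (1st, last, 2nd, 2nd-last, ...).
Working it through for "qoisrbwtkmjv": intermediate "srbwtkmjv", final "svrjbmwkt".

svrjbmwkt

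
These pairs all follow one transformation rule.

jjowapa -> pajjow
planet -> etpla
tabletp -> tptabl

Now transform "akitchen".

enakitc

What's happening: move the last 3 characters to the front (rotate right by 3), then delete the first character.
Applying that to "akitchen" gives "enakitc".
(Check on "tabletp": → "etptabl" → "tptabl" ✓)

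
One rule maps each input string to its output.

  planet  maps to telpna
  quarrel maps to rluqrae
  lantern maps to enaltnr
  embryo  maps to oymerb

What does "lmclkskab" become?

Rule — swap each adjacent pair of characters (1↔2, 3↔4, ...), then move the last 2 characters to the front (rotate right by 2).
Starting from "lmclkskab": after the first operation, "mllcskakb"; after the second, "kbmllcska".

kbmllcska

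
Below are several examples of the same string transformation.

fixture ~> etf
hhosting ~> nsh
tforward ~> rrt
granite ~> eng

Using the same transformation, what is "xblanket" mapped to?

eax

Looking at the pairs, the operation is to keep one character in every 3, starting at position 1 (positions 1st, 4th, 7th, ...), then reverse the string.
On "xblanket": the first step gives "xae", and the second then gives "eax".
(Check on "hhosting": → "hsn" → "nsh" ✓)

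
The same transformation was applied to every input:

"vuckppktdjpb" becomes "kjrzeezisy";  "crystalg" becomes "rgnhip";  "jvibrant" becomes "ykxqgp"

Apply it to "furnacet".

The transformation: shift every letter 11 places backward in the alphabet (wrapping around), then delete the last 2 characters.
Starting from "furnacet": after the first operation, "ujgcprti"; after the second, "ujgcpr".

ujgcpr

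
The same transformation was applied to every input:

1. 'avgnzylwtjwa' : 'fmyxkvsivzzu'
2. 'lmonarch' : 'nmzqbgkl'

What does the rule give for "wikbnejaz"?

jamdizyvh

The pattern: move the first 2 characters to the end (rotate left by 2), then shift every letter 1 place backward in the alphabet (wrapping around).
"wikbnejaz" → "kbnejazwi" → "jamdizyvh".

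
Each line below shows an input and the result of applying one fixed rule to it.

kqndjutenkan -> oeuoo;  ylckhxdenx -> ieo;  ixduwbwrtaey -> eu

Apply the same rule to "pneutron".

ouo

The transformation: shift every letter 1 place forward in the alphabet (wrapping around), then keep only the vowels.
Applying both steps to "pneutron": "qofvuspo", then "ouo".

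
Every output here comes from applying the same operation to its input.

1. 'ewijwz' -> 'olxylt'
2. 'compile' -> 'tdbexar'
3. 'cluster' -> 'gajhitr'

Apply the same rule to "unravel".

Each output is the input with this applied: swap the first and last characters, then shift every letter 11 places backward in the alphabet (wrapping around).
Working it through for "unravel": intermediate "lnraveu", final "acgpktj".

acgpktj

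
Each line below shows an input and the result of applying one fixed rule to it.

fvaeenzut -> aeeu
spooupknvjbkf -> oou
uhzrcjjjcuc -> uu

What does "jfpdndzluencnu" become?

The transformation: keep only the vowels.
So "jfpdndzluencnu" becomes "ueu".

ueu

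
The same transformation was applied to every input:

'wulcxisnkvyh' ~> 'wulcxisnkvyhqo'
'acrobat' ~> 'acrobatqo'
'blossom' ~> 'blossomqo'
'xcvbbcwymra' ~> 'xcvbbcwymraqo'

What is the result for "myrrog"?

myrrogqo

Each output is the input with this applied: append "qo".
So "myrrog" becomes "myrrogqo".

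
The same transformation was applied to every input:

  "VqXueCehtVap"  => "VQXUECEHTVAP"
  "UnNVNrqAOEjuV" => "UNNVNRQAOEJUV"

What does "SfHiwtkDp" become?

What's happening: convert every letter to uppercase.
Applying that to "SfHiwtkDp" gives "SFHIWTKDP".

SFHIWTKDP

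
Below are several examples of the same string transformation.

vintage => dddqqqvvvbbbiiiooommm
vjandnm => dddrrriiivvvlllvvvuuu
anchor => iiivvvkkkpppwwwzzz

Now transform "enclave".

Looking at the pairs, the operation is to shift every letter 8 places forward in the alphabet (wrapping around), then repeat every character 3 times.
Working it through for "enclave": intermediate "mvktidm", final "mmmvvvkkktttiiidddmmm".

mmmvvvkkktttiiidddmmm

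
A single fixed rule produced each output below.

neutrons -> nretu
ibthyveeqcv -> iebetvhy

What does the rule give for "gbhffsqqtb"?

Rule — delete the last 3 characters, then take characters alternately from the front and the back (1st, last, 2nd, 2nd-last, ...).
For "gbhffsqqtb" the result is "gqbshff".

gqbshff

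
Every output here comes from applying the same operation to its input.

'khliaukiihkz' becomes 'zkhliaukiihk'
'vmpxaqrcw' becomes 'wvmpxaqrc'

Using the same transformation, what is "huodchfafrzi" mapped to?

Looking at the pairs, the operation is to move the last character to the front.
So "huodchfafrzi" becomes "ihuodchfafrz".

ihuodchfafrz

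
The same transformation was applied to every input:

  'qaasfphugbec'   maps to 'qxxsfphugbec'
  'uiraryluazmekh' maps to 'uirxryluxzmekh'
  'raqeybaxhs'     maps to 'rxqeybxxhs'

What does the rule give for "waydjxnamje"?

wxydjxnxmje

Each output is the input with this applied: replace every "a" with "x".
Applying that to "waydjxnamje" gives "wxydjxnxmje".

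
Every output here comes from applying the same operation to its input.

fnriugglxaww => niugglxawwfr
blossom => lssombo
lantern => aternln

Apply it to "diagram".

igramda

The transformation: move the first 2 characters to the end (rotate left by 2), then swap the first and last characters.
"diagram" → "igramda".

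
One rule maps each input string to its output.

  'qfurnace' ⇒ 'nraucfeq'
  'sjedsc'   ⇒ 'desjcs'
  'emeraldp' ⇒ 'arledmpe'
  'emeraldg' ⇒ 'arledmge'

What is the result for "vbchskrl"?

Looking at the pairs, the operation is to swap the front and back halves of the string, then take characters alternately from the front and the back (1st, last, 2nd, 2nd-last, ...).
Starting from "vbchskrl": after the first operation, "skrlvbch"; after the second, "shkcrblv".

shkcrblv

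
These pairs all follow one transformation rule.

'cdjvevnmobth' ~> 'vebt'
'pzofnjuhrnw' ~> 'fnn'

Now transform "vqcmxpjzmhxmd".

mxhx

Each output is the input with this applied: swap each adjacent pair of characters (1↔2, 3↔4, ...), then keep one character in every 3, starting at position 3 (positions 3rd, 6th, 9th, ...).
Starting from "vqcmxpjzmhxmd": after the first operation, "qvmcpxzjhmmxd"; after the second, "mxhx".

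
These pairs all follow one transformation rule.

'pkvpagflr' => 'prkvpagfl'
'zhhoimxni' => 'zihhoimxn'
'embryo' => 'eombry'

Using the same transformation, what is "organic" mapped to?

The transformation: swap the first and last characters, then move the last character to the front.
Starting from "organic": after the first operation, "crganio"; after the second, "ocrgani".
(Check on "pkvpagflr": → "rkvpagflp" → "prkvpagfl" ✓)

ocrgani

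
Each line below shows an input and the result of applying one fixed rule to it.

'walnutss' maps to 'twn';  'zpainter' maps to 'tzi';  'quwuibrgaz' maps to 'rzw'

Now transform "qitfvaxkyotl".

ktiv

Each output is the input with this applied: swap the front and back halves of the string, then keep one character in every 3, starting at position 2 (positions 2nd, 5th, 8th, ...).
Starting from "qitfvaxkyotl": after the first operation, "xkyotlqitfva"; after the second, "ktiv".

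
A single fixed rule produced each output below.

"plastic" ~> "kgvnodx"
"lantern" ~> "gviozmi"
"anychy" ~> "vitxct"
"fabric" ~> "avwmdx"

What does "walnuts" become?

rvgipon

The pattern: shift every letter 5 places backward in the alphabet (wrapping around).
"walnuts" → "rvgipon".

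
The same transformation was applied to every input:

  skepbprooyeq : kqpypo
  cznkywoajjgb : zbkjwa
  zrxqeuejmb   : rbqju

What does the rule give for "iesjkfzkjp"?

epjkf

The rule is to keep every other character starting from the second (positions 2nd, 4th, 6th, ...), then take characters alternately from the front and the back (1st, last, 2nd, 2nd-last, ...).
Working it through for "iesjkfzkjp": intermediate "ejfkp", final "epjkf".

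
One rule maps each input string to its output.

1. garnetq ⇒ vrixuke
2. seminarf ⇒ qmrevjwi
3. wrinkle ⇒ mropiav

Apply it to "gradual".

ehyepkv

What's happening: shift every letter 4 places forward in the alphabet (wrapping around), then move the first 2 characters to the end (rotate left by 2).
"gradual" → "kvehyep" → "ehyepkv".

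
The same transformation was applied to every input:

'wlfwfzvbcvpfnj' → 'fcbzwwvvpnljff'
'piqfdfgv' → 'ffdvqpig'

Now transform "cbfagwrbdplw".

bbawwrplgfdc

Looking at the pairs, the operation is to sort the characters into reverse alphabetical order, then move the last 3 characters to the front (rotate right by 3).
For "cbfagwrbdplw", step one produces "wwrplgfdcbba"; step two turns that into "bbawwrplgfdc".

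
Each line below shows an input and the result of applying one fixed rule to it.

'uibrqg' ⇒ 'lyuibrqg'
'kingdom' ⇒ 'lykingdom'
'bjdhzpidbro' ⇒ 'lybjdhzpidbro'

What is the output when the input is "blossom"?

lyblossom

Each output is the input with this applied: prepend "ly".
Doing the same to "blossom": "lyblossom".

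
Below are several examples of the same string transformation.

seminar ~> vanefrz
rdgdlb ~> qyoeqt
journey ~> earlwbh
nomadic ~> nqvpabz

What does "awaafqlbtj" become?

Rule — shift every letter 13 places forward in the alphabet (wrapping around) — i.e. ROT13, then move the first 3 characters to the end (rotate left by 3).
Applying both steps to "awaafqlbtj": "njnnsdyogw", then "nsdyogwnjn".

nsdyogwnjn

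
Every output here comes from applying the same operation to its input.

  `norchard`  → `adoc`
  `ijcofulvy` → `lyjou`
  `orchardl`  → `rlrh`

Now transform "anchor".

In each case the input is transformed by: move the last 3 characters to the front (rotate right by 3), then keep every other character starting from the first (positions 1st, 3rd, 5th, ...).
Doing the same to "anchor": "hrn".

hrn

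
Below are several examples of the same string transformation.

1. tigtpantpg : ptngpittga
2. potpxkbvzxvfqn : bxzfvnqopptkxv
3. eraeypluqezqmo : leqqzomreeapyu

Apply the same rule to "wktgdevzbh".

dzvhbkwgte

Rule — swap each adjacent pair of characters (1↔2, 3↔4, ...), then swap the front and back halves of the string.
So "wktgdevzbh" becomes "dzvhbkwgte".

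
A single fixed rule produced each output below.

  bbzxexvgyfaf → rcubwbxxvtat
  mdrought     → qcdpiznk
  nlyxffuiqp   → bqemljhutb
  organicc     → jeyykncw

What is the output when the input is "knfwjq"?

sfmgjb

The pattern: shift every letter 4 places backward in the alphabet (wrapping around), then swap the front and back halves of the string.
Doing the same to "knfwjq": "sfmgjb".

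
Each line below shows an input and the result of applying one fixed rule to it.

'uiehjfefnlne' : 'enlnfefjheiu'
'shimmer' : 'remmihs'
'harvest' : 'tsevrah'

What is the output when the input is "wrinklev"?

The pattern: reverse the string.
Applying that to "wrinklev" gives "velknirw".

velknirw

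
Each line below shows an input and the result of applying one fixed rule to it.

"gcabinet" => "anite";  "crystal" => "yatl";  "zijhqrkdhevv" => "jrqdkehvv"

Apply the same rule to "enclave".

cvae

In each case the input is transformed by: swap each adjacent pair of characters (1↔2, 3↔4, ...), then delete the first 3 characters.
So "enclave" becomes "cvae".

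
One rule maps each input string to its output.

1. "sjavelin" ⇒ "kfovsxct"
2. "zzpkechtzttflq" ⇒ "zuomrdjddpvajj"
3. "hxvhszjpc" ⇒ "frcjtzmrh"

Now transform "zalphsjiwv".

vzrctsgfjk

The transformation: move the first 2 characters to the end (rotate left by 2), then shift every letter 10 places forward in the alphabet (wrapping around).
For "zalphsjiwv" the result is "vzrctsgfjk".
(Check on "sjavelin": → "avelinsj" → "kfovsxct" ✓)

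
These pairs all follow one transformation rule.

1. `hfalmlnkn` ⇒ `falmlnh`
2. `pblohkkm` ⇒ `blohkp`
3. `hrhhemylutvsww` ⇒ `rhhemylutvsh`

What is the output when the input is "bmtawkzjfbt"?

mtawkzjfb

Looking at the pairs, the operation is to delete the last 2 characters, then move the first character to the end.
For "bmtawkzjfbt", step one produces "bmtawkzjf"; step two turns that into "mtawkzjfb".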